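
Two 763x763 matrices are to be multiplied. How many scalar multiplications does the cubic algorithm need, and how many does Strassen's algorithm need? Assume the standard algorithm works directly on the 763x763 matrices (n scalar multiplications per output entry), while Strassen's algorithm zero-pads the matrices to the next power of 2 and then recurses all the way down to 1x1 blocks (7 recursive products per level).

Matrix multiplication for 763x763 matrices:

Strassen's algorithm requires power-of-2 dimensions. Pad 763x763 to 1024x1024 (next power of 2).

Standard algorithm: 763^3 = 444194947 multiplications
Strassen's algorithm: 7^(log2(1024)) = 7^10 = 282475249 multiplications
Savings: 444194947 - 282475249 = 161719698 multiplications

Standard: 444194947 multiplications (763^3). Strassen: 282475249 multiplications (7^10, after padding to 1024x1024). Strassen reduces 8 recursive multiplications to 7 at each level.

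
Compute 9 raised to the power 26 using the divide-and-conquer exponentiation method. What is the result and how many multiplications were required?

Computing 9^26 by squaring (build up from 9^1; each line after the first costs one multiplication):

9^1 = 9
9^2 = (9^1)^2 = 9^2 = 81
9^3 = 9 * 9^2 = 9 * 81 = 729
9^6 = (9^3)^2 = 729^2 = 531441
9^12 = (9^6)^2 = 531441^2 = 282429536481
9^13 = 9 * 9^12 = 9 * 282429536481 = 2541865828329
9^26 = (9^13)^2 = 2541865828329^2 = 6461081889226673298932241

Result: 6461081889226673298932241
Multiplications needed: 6 (6 lines after 9^1)

9^26 = 6461081889226673298932241. Using exponentiation by squaring, this requires 6 multiplications. The key idea: if the exponent is even, square the half-power; if odd, multiply by the base once.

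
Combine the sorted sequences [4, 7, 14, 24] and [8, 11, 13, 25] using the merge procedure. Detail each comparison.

Merging process:

Compare 4 vs 8: take 4 from left. Merged: [4]
Compare 7 vs 8: take 7 from left. Merged: [4, 7]
Compare 14 vs 8: take 8 from right. Merged: [4, 7, 8]
Compare 14 vs 11: take 11 from right. Merged: [4, 7, 8, 11]
Compare 14 vs 13: take 13 from right. Merged: [4, 7, 8, 11, 13]
Compare 14 vs 25: take 14 from left. Merged: [4, 7, 8, 11, 13, 14]
Compare 24 vs 25: take 24 from left. Merged: [4, 7, 8, 11, 13, 14, 24]
Append remaining from right: [25]. Merged: [4, 7, 8, 11, 13, 14, 24, 25]

Final merged array: [4, 7, 8, 11, 13, 14, 24, 25]
Total comparisons: 7

The merged array is [4, 7, 8, 11, 13, 14, 24, 25], requiring 7 comparisons. The merge step runs in O(n) time where n is the total number of elements.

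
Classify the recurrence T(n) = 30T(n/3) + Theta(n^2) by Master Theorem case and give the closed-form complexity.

Master Theorem for T(n) = 30T(n/3) + O(n^2):

a = 30, b = 3, c = 2
log_b(a) = log_3(30) = 3.0959

Case 1: c = 2 < log_3(30) = 3.0959
T(n) = O(n^(log_3 30))

For T(n) = 30T(n/3) + O(n^2): log_3(30) = 3.0959. This is Case 1 of the Master Theorem (c < log_b(a), work dominated by leaves), giving O(n^(log_3 30)).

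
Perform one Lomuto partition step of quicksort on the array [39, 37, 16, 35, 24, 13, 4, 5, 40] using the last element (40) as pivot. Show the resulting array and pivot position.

Lomuto partition with pivot = 40:

Initial array: [39, 37, 16, 35, 24, 13, 4, 5, 40]

arr[0]=39 <= 40: swap with position 0, array becomes [39, 37, 16, 35, 24, 13, 4, 5, 40]
arr[1]=37 <= 40: swap with position 1, array becomes [39, 37, 16, 35, 24, 13, 4, 5, 40]
arr[2]=16 <= 40: swap with position 2, array becomes [39, 37, 16, 35, 24, 13, 4, 5, 40]
arr[3]=35 <= 40: swap with position 3, array becomes [39, 37, 16, 35, 24, 13, 4, 5, 40]
arr[4]=24 <= 40: swap with position 4, array becomes [39, 37, 16, 35, 24, 13, 4, 5, 40]
arr[5]=13 <= 40: swap with position 5, array becomes [39, 37, 16, 35, 24, 13, 4, 5, 40]
arr[6]=4 <= 40: swap with position 6, array becomes [39, 37, 16, 35, 24, 13, 4, 5, 40]
arr[7]=5 <= 40: swap with position 7, array becomes [39, 37, 16, 35, 24, 13, 4, 5, 40]

Place pivot at position 8: [39, 37, 16, 35, 24, 13, 4, 5, 40]
Pivot position: 8

After partitioning with pivot 40, the array becomes [39, 37, 16, 35, 24, 13, 4, 5, 40]. The pivot is placed at index 8. All elements to the left of the pivot are <= 40, and all elements to the right are > 40.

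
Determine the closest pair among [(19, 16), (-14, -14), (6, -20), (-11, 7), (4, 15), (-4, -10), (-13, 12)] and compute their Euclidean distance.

Computing all pairwise distances among 7 points:

d((19, 16), (-14, -14)) = 44.5982
d((19, 16), (6, -20)) = 38.2753
d((19, 16), (-11, 7)) = 31.3209
d((19, 16), (4, 15)) = 15.0333
d((19, 16), (-4, -10)) = 34.7131
d((19, 16), (-13, 12)) = 32.249
d((-14, -14), (6, -20)) = 20.8806
d((-14, -14), (-11, 7)) = 21.2132
d((-14, -14), (4, 15)) = 34.1321
d((-14, -14), (-4, -10)) = 10.7703
d((-14, -14), (-13, 12)) = 26.0192
d((6, -20), (-11, 7)) = 31.9061
d((6, -20), (4, 15)) = 35.0571
d((6, -20), (-4, -10)) = 14.1421
d((6, -20), (-13, 12)) = 37.2156
d((-11, 7), (4, 15)) = 17.0
d((-11, 7), (-4, -10)) = 18.3848
d((-11, 7), (-13, 12)) = 5.3852 <-- minimum
d((4, 15), (-4, -10)) = 26.2488
d((4, 15), (-13, 12)) = 17.2627
d((-4, -10), (-13, 12)) = 23.7697

Closest pair: (-11, 7) and (-13, 12) with distance 5.3852

The closest pair is (-11, 7) and (-13, 12) with Euclidean distance 5.3852. For 7 points, brute-force pairwise comparison is shown above. For large n, the divide-and-conquer algorithm (sort by x, recurse on halves, check the dividing strip) achieves O(n log n).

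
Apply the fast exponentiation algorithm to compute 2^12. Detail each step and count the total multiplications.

Computing 2^12 by squaring (build up from 2^1; each line after the first costs one multiplication):

2^1 = 2
2^2 = (2^1)^2 = 2^2 = 4
2^3 = 2 * 2^2 = 2 * 4 = 8
2^6 = (2^3)^2 = 8^2 = 64
2^12 = (2^6)^2 = 64^2 = 4096

Result: 4096
Multiplications needed: 4 (4 lines after 2^1)

2^12 = 4096. Using exponentiation by squaring, this requires 4 multiplications. The key idea: if the exponent is even, square the half-power; if odd, multiply by the base once.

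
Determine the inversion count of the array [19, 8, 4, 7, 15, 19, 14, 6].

Finding inversions in [19, 8, 4, 7, 15, 19, 14, 6]:

(0, 1): arr[0]=19 > arr[1]=8
(0, 2): arr[0]=19 > arr[2]=4
(0, 3): arr[0]=19 > arr[3]=7
(0, 4): arr[0]=19 > arr[4]=15
(0, 6): arr[0]=19 > arr[6]=14
(0, 7): arr[0]=19 > arr[7]=6
(1, 2): arr[1]=8 > arr[2]=4
(1, 3): arr[1]=8 > arr[3]=7
(1, 7): arr[1]=8 > arr[7]=6
(3, 7): arr[3]=7 > arr[7]=6
(4, 6): arr[4]=15 > arr[6]=14
(4, 7): arr[4]=15 > arr[7]=6
(5, 6): arr[5]=19 > arr[6]=14
(5, 7): arr[5]=19 > arr[7]=6
(6, 7): arr[6]=14 > arr[7]=6

Total inversions: 15

The array has 15 inversion(s): (0,1), (0,2), (0,3), (0,4), (0,6), (0,7), (1,2), (1,3), (1,7), (3,7), (4,6), (4,7), (5,6), (5,7), (6,7). Each pair (i,j) satisfies i < j and arr[i] > arr[j].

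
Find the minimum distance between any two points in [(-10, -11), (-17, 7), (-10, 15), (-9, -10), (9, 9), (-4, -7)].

Computing all pairwise distances among 6 points:

d((-10, -11), (-17, 7)) = 19.3132
d((-10, -11), (-10, 15)) = 26.0
d((-10, -11), (-9, -10)) = 1.4142 <-- minimum
d((-10, -11), (9, 9)) = 27.5862
d((-10, -11), (-4, -7)) = 7.2111
d((-17, 7), (-10, 15)) = 10.6301
d((-17, 7), (-9, -10)) = 18.7883
d((-17, 7), (9, 9)) = 26.0768
d((-17, 7), (-4, -7)) = 19.105
d((-10, 15), (-9, -10)) = 25.02
d((-10, 15), (9, 9)) = 19.9249
d((-10, 15), (-4, -7)) = 22.8035
d((-9, -10), (9, 9)) = 26.1725
d((-9, -10), (-4, -7)) = 5.831
d((9, 9), (-4, -7)) = 20.6155

Closest pair: (-10, -11) and (-9, -10) with distance 1.4142

The closest pair is (-10, -11) and (-9, -10) with Euclidean distance 1.4142. For 6 points, brute-force pairwise comparison is shown above. For large n, the divide-and-conquer algorithm (sort by x, recurse on halves, check the dividing strip) achieves O(n log n).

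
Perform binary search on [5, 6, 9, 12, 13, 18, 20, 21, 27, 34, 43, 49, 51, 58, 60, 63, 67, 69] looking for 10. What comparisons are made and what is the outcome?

Binary search for 10 in [5, 6, 9, 12, 13, 18, 20, 21, 27, 34, 43, 49, 51, 58, 60, 63, 67, 69]:

lo=0, hi=17, mid=8, arr[mid]=27 -> 27 > 10, search left half
lo=0, hi=7, mid=3, arr[mid]=12 -> 12 > 10, search left half
lo=0, hi=2, mid=1, arr[mid]=6 -> 6 < 10, search right half
lo=2, hi=2, mid=2, arr[mid]=9 -> 9 < 10, search right half
lo=3 > hi=2, target 10 not found

Binary search determines that 10 is not in the array after 4 comparisons. The search space was exhausted without finding the target.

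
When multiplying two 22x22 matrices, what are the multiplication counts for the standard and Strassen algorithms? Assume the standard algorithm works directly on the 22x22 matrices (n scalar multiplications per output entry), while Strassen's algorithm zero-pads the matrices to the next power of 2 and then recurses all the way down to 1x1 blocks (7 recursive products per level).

Matrix multiplication for 22x22 matrices:

Strassen's algorithm requires power-of-2 dimensions. Pad 22x22 to 32x32 (next power of 2).

Standard algorithm: 22^3 = 10648 multiplications
Strassen's algorithm: 7^(log2(32)) = 7^5 = 16807 multiplications
Difference: 10648 - 16807 = -6159 (Strassen uses MORE here due to padding overhead — for small or just-over-power-of-2 n, padding can outweigh the per-level savings)

Standard: 10648 multiplications (22^3). Strassen: 16807 multiplications (7^5, after padding to 32x32). Strassen reduces 8 recursive multiplications to 7 at each level.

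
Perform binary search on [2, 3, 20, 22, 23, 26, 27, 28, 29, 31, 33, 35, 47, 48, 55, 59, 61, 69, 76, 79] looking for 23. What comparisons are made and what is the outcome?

Binary search for 23 in [2, 3, 20, 22, 23, 26, 27, 28, 29, 31, 33, 35, 47, 48, 55, 59, 61, 69, 76, 79]:

lo=0, hi=19, mid=9, arr[mid]=31 -> 31 > 23, search left half
lo=0, hi=8, mid=4, arr[mid]=23 -> Found target at index 4!

Binary search finds 23 at index 4 after 2 comparisons. The search repeatedly halves the search space by comparing with the middle element.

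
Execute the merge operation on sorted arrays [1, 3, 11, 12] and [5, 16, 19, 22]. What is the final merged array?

Merging process:

Compare 1 vs 5: take 1 from left. Merged: [1]
Compare 3 vs 5: take 3 from left. Merged: [1, 3]
Compare 11 vs 5: take 5 from right. Merged: [1, 3, 5]
Compare 11 vs 16: take 11 from left. Merged: [1, 3, 5, 11]
Compare 12 vs 16: take 12 from left. Merged: [1, 3, 5, 11, 12]
Append remaining from right: [16, 19, 22]. Merged: [1, 3, 5, 11, 12, 16, 19, 22]

Final merged array: [1, 3, 5, 11, 12, 16, 19, 22]
Total comparisons: 5

The merged array is [1, 3, 5, 11, 12, 16, 19, 22], requiring 5 comparisons. The merge step runs in O(n) time where n is the total number of elements.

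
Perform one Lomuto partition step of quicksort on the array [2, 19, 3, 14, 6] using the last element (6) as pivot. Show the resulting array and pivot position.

Lomuto partition with pivot = 6:

Initial array: [2, 19, 3, 14, 6]

arr[0]=2 <= 6: swap with position 0, array becomes [2, 19, 3, 14, 6]
arr[1]=19 > 6: no swap
arr[2]=3 <= 6: swap with position 1, array becomes [2, 3, 19, 14, 6]
arr[3]=14 > 6: no swap

Place pivot at position 2: [2, 3, 6, 14, 19]
Pivot position: 2

After partitioning with pivot 6, the array becomes [2, 3, 6, 14, 19]. The pivot is placed at index 2. All elements to the left of the pivot are <= 6, and all elements to the right are > 6.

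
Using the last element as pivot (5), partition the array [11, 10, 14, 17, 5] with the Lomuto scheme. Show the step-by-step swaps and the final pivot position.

Lomuto partition with pivot = 5:

Initial array: [11, 10, 14, 17, 5]

arr[0]=11 > 5: no swap
arr[1]=10 > 5: no swap
arr[2]=14 > 5: no swap
arr[3]=17 > 5: no swap

Place pivot at position 0: [5, 10, 14, 17, 11]
Pivot position: 0

After partitioning with pivot 5, the array becomes [5, 10, 14, 17, 11]. The pivot is placed at index 0. All elements to the left of the pivot are <= 5, and all elements to the right are > 5.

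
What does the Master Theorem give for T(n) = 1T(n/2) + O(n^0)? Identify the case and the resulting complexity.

Master Theorem for T(n) = 1T(n/2) + O(n^0):

a = 1, b = 2, c = 0
log_b(a) = log_2(1) = 0.0000

Case 2: c = 0 = log_2(1) = 0.0000
T(n) = O(n^0 log n) = O(log n)

For T(n) = 1T(n/2) + O(n^0): log_2(1) = 0.0000. This is Case 2 of the Master Theorem (c = log_b(a), equal work at all levels), giving O(log n).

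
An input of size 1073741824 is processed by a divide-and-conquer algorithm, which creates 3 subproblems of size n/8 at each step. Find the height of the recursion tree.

For divide and conquer with division factor 8:

Problem sizes at each level:
Level 0: 1073741824
Level 1: 134217728
Level 2: 16777216
Level 3: 2097152
Level 4: 262144
Level 5: 32768
Level 6: 4096
Level 7: 512
Level 8: 64
Level 9: 8
Level 10: 1

The root is level 0 and the size-1 base case is level 10 (the tree spans levels 0 through 10, i.e. 11 levels counting the root), so the depth is the number of divisions: log_8(1073741824) = 10

The recursion tree depth is log_8(1073741824) = 10. At each level, the problem size is divided by 8, so it takes 10 divisions to reduce to a base case of size 1. The algorithm makes 3 recursive calls at each level.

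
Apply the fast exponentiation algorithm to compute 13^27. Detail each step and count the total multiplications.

Computing 13^27 by squaring (build up from 13^1; each line after the first costs one multiplication):

13^1 = 13
13^2 = (13^1)^2 = 13^2 = 169
13^3 = 13 * 13^2 = 13 * 169 = 2197
13^6 = (13^3)^2 = 2197^2 = 4826809
13^12 = (13^6)^2 = 4826809^2 = 23298085122481
13^13 = 13 * 13^12 = 13 * 23298085122481 = 302875106592253
13^26 = (13^13)^2 = 302875106592253^2 = 91733330193268616658399616009
13^27 = 13 * 13^26 = 13 * 91733330193268616658399616009 = 1192533292512492016559195008117

Result: 1192533292512492016559195008117
Multiplications needed: 7 (7 lines after 13^1)

13^27 = 1192533292512492016559195008117. Using exponentiation by squaring, this requires 7 multiplications. The key idea: if the exponent is even, square the half-power; if odd, multiply by the base once.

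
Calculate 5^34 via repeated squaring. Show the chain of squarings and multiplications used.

Computing 5^34 by squaring (build up from 5^1; each line after the first costs one multiplication):

5^1 = 5
5^2 = (5^1)^2 = 5^2 = 25
5^4 = (5^2)^2 = 25^2 = 625
5^8 = (5^4)^2 = 625^2 = 390625
5^16 = (5^8)^2 = 390625^2 = 152587890625
5^17 = 5 * 5^16 = 5 * 152587890625 = 762939453125
5^34 = (5^17)^2 = 762939453125^2 = 582076609134674072265625

Result: 582076609134674072265625
Multiplications needed: 6 (6 lines after 5^1)

5^34 = 582076609134674072265625. Using exponentiation by squaring, this requires 6 multiplications. The key idea: if the exponent is even, square the half-power; if odd, multiply by the base once.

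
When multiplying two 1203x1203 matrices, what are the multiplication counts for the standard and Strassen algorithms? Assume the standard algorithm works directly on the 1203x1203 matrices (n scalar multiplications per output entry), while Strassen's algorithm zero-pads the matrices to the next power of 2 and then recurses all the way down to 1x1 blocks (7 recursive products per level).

Matrix multiplication for 1203x1203 matrices:

Strassen's algorithm requires power-of-2 dimensions. Pad 1203x1203 to 2048x2048 (next power of 2).

Standard algorithm: 1203^3 = 1740992427 multiplications
Strassen's algorithm: 7^(log2(2048)) = 7^11 = 1977326743 multiplications
Difference: 1740992427 - 1977326743 = -236334316 (Strassen uses MORE here due to padding overhead — for small or just-over-power-of-2 n, padding can outweigh the per-level savings)

Standard: 1740992427 multiplications (1203^3). Strassen: 1977326743 multiplications (7^11, after padding to 2048x2048). Strassen reduces 8 recursive multiplications to 7 at each level.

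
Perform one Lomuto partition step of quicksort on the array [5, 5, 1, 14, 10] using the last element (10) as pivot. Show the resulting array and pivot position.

Lomuto partition with pivot = 10:

Initial array: [5, 5, 1, 14, 10]

arr[0]=5 <= 10: swap with position 0, array becomes [5, 5, 1, 14, 10]
arr[1]=5 <= 10: swap with position 1, array becomes [5, 5, 1, 14, 10]
arr[2]=1 <= 10: swap with position 2, array becomes [5, 5, 1, 14, 10]
arr[3]=14 > 10: no swap

Place pivot at position 3: [5, 5, 1, 10, 14]
Pivot position: 3

After partitioning with pivot 10, the array becomes [5, 5, 1, 10, 14]. The pivot is placed at index 3. All elements to the left of the pivot are <= 10, and all elements to the right are > 10.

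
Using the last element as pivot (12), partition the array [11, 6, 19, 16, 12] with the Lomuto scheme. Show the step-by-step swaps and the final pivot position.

Lomuto partition with pivot = 12:

Initial array: [11, 6, 19, 16, 12]

arr[0]=11 <= 12: swap with position 0, array becomes [11, 6, 19, 16, 12]
arr[1]=6 <= 12: swap with position 1, array becomes [11, 6, 19, 16, 12]
arr[2]=19 > 12: no swap
arr[3]=16 > 12: no swap

Place pivot at position 2: [11, 6, 12, 16, 19]
Pivot position: 2

After partitioning with pivot 12, the array becomes [11, 6, 12, 16, 19]. The pivot is placed at index 2. All elements to the left of the pivot are <= 12, and all elements to the right are > 12.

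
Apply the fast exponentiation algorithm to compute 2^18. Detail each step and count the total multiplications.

Computing 2^18 by squaring (build up from 2^1; each line after the first costs one multiplication):

2^1 = 2
2^2 = (2^1)^2 = 2^2 = 4
2^4 = (2^2)^2 = 4^2 = 16
2^8 = (2^4)^2 = 16^2 = 256
2^9 = 2 * 2^8 = 2 * 256 = 512
2^18 = (2^9)^2 = 512^2 = 262144

Result: 262144
Multiplications needed: 5 (5 lines after 2^1)

2^18 = 262144. Using exponentiation by squaring, this requires 5 multiplications. The key idea: if the exponent is even, square the half-power; if odd, multiply by the base once.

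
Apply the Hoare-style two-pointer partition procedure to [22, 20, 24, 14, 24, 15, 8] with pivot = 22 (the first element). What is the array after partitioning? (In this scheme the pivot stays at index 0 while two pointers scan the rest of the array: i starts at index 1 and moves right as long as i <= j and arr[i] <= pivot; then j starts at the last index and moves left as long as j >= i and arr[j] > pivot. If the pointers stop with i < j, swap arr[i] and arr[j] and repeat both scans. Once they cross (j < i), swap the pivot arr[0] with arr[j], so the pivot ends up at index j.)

Hoare-style two-pointer partition with pivot = 22:

Initial array: [22, 20, 24, 14, 24, 15, 8]

Pointers start at i = 1, j = 6.
i stops at index 2 (arr[2]=24 > 22), j stops at index 6 (arr[6]=8 <= 22): swap arr[2] and arr[6], array becomes [22, 20, 8, 14, 24, 15, 24]
i stops at index 4 (arr[4]=24 > 22), j stops at index 5 (arr[5]=15 <= 22): swap arr[4] and arr[5], array becomes [22, 20, 8, 14, 15, 24, 24]
i ends at 5, j ends at 4: the pointers have crossed (j < i), so scanning stops.

Swap pivot arr[0] with arr[4] to place pivot at position 4: [15, 20, 8, 14, 22, 24, 24]
Pivot position: 4

After partitioning with pivot 22, the array becomes [15, 20, 8, 14, 22, 24, 24]. The pivot is placed at index 4. All elements to the left of the pivot are <= 22, and all elements to the right are > 22.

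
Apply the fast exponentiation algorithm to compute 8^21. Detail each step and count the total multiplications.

Computing 8^21 by squaring (build up from 8^1; each line after the first costs one multiplication):

8^1 = 8
8^2 = (8^1)^2 = 8^2 = 64
8^4 = (8^2)^2 = 64^2 = 4096
8^5 = 8 * 8^4 = 8 * 4096 = 32768
8^10 = (8^5)^2 = 32768^2 = 1073741824
8^20 = (8^10)^2 = 1073741824^2 = 1152921504606846976
8^21 = 8 * 8^20 = 8 * 1152921504606846976 = 9223372036854775808

Result: 9223372036854775808
Multiplications needed: 6 (6 lines after 8^1)

8^21 = 9223372036854775808. Using exponentiation by squaring, this requires 6 multiplications. The key idea: if the exponent is even, square the half-power; if odd, multiply by the base once.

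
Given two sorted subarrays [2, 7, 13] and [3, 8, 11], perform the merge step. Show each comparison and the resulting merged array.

Merging process:

Compare 2 vs 3: take 2 from left. Merged: [2]
Compare 7 vs 3: take 3 from right. Merged: [2, 3]
Compare 7 vs 8: take 7 from left. Merged: [2, 3, 7]
Compare 13 vs 8: take 8 from right. Merged: [2, 3, 7, 8]
Compare 13 vs 11: take 11 from right. Merged: [2, 3, 7, 8, 11]
Append remaining from left: [13]. Merged: [2, 3, 7, 8, 11, 13]

Final merged array: [2, 3, 7, 8, 11, 13]
Total comparisons: 5

The merged array is [2, 3, 7, 8, 11, 13], requiring 5 comparisons. The merge step runs in O(n) time where n is the total number of elements.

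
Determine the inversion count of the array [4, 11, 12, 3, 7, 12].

Finding inversions in [4, 11, 12, 3, 7, 12]:

(0, 3): arr[0]=4 > arr[3]=3
(1, 3): arr[1]=11 > arr[3]=3
(1, 4): arr[1]=11 > arr[4]=7
(2, 3): arr[2]=12 > arr[3]=3
(2, 4): arr[2]=12 > arr[4]=7

Total inversions: 5

The array has 5 inversion(s): (0,3), (1,3), (1,4), (2,3), (2,4). Each pair (i,j) satisfies i < j and arr[i] > arr[j].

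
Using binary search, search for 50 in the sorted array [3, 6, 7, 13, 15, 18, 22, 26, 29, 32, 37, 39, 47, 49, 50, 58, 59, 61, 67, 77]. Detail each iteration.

Binary search for 50 in [3, 6, 7, 13, 15, 18, 22, 26, 29, 32, 37, 39, 47, 49, 50, 58, 59, 61, 67, 77]:

lo=0, hi=19, mid=9, arr[mid]=32 -> 32 < 50, search right half
lo=10, hi=19, mid=14, arr[mid]=50 -> Found target at index 14!

Binary search finds 50 at index 14 after 2 comparisons. The search repeatedly halves the search space by comparing with the middle element.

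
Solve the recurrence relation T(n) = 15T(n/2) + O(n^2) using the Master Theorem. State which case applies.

Master Theorem for T(n) = 15T(n/2) + O(n^2):

a = 15, b = 2, c = 2
log_b(a) = log_2(15) = 3.9069

Case 1: c = 2 < log_2(15) = 3.9069
T(n) = O(n^(log_2 15))

For T(n) = 15T(n/2) + O(n^2): log_2(15) = 3.9069. This is Case 1 of the Master Theorem (c < log_b(a), work dominated by leaves), giving O(n^(log_2 15)).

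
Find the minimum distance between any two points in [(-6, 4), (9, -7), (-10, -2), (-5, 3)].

Computing all pairwise distances among 4 points:

d((-6, 4), (9, -7)) = 18.6011
d((-6, 4), (-10, -2)) = 7.2111
d((-6, 4), (-5, 3)) = 1.4142 <-- minimum
d((9, -7), (-10, -2)) = 19.6469
d((9, -7), (-5, 3)) = 17.2047
d((-10, -2), (-5, 3)) = 7.0711

Closest pair: (-6, 4) and (-5, 3) with distance 1.4142

The closest pair is (-6, 4) and (-5, 3) with Euclidean distance 1.4142. For 4 points, brute-force pairwise comparison is shown above. For large n, the divide-and-conquer algorithm (sort by x, recurse on halves, check the dividing strip) achieves O(n log n).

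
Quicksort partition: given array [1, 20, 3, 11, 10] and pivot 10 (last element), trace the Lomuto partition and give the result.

Lomuto partition with pivot = 10:

Initial array: [1, 20, 3, 11, 10]

arr[0]=1 <= 10: swap with position 0, array becomes [1, 20, 3, 11, 10]
arr[1]=20 > 10: no swap
arr[2]=3 <= 10: swap with position 1, array becomes [1, 3, 20, 11, 10]
arr[3]=11 > 10: no swap

Place pivot at position 2: [1, 3, 10, 11, 20]
Pivot position: 2

After partitioning with pivot 10, the array becomes [1, 3, 10, 11, 20]. The pivot is placed at index 2. All elements to the left of the pivot are <= 10, and all elements to the right are > 10.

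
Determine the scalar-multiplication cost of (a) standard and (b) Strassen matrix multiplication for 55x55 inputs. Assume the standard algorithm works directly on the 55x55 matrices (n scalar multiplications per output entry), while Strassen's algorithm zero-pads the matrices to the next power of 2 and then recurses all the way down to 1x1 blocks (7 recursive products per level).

Matrix multiplication for 55x55 matrices:

Strassen's algorithm requires power-of-2 dimensions. Pad 55x55 to 64x64 (next power of 2).

Standard algorithm: 55^3 = 166375 multiplications
Strassen's algorithm: 7^(log2(64)) = 7^6 = 117649 multiplications
Savings: 166375 - 117649 = 48726 multiplications

Standard: 166375 multiplications (55^3). Strassen: 117649 multiplications (7^6, after padding to 64x64). Strassen reduces 8 recursive multiplications to 7 at each level.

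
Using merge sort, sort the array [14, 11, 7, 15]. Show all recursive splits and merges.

Merge sort trace:

Split: [14, 11, 7, 15] -> [14, 11] and [7, 15]
  Split: [14, 11] -> [14] and [11]
  Merge: [14] + [11] -> [11, 14]
  Split: [7, 15] -> [7] and [15]
  Merge: [7] + [15] -> [7, 15]
Merge: [11, 14] + [7, 15] -> [7, 11, 14, 15]

Final sorted array: [7, 11, 14, 15]

The merge sort proceeds by recursively splitting the array and merging sorted halves.
After all merges, the sorted array is [7, 11, 14, 15].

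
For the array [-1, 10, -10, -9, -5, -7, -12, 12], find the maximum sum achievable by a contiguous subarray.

Using Kadane's algorithm on [-1, 10, -10, -9, -5, -7, -12, 12]:

Scanning through the array:
Position 1 (value 10): max_ending_here = 10, max_so_far = 10
Position 2 (value -10): max_ending_here = 0, max_so_far = 10
Position 3 (value -9): max_ending_here = -9, max_so_far = 10
Position 4 (value -5): max_ending_here = -5, max_so_far = 10
Position 5 (value -7): max_ending_here = -7, max_so_far = 10
Position 6 (value -12): max_ending_here = -12, max_so_far = 10
Position 7 (value 12): max_ending_here = 12, max_so_far = 12

Maximum subarray: [12]
Maximum sum: 12

The maximum subarray is [12] with sum 12. This subarray runs from index 7 to index 7.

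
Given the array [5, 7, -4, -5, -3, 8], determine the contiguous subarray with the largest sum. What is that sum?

Using Kadane's algorithm on [5, 7, -4, -5, -3, 8]:

Scanning through the array:
Position 1 (value 7): max_ending_here = 12, max_so_far = 12
Position 2 (value -4): max_ending_here = 8, max_so_far = 12
Position 3 (value -5): max_ending_here = 3, max_so_far = 12
Position 4 (value -3): max_ending_here = 0, max_so_far = 12
Position 5 (value 8): max_ending_here = 8, max_so_far = 12

Maximum subarray: [5, 7]
Maximum sum: 12

The maximum subarray is [5, 7] with sum 12. This subarray runs from index 0 to index 1.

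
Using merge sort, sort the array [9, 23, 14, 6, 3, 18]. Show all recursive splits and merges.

Merge sort trace:

Split: [9, 23, 14, 6, 3, 18] -> [9, 23, 14] and [6, 3, 18]
  Split: [9, 23, 14] -> [9] and [23, 14]
    Split: [23, 14] -> [23] and [14]
    Merge: [23] + [14] -> [14, 23]
  Merge: [9] + [14, 23] -> [9, 14, 23]
  Split: [6, 3, 18] -> [6] and [3, 18]
    Split: [3, 18] -> [3] and [18]
    Merge: [3] + [18] -> [3, 18]
  Merge: [6] + [3, 18] -> [3, 6, 18]
Merge: [9, 14, 23] + [3, 6, 18] -> [3, 6, 9, 14, 18, 23]

Final sorted array: [3, 6, 9, 14, 18, 23]

The merge sort proceeds by recursively splitting the array and merging sorted halves.
After all merges, the sorted array is [3, 6, 9, 14, 18, 23].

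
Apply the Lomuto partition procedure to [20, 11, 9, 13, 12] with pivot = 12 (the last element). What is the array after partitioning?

Lomuto partition with pivot = 12:

Initial array: [20, 11, 9, 13, 12]

arr[0]=20 > 12: no swap
arr[1]=11 <= 12: swap with position 0, array becomes [11, 20, 9, 13, 12]
arr[2]=9 <= 12: swap with position 1, array becomes [11, 9, 20, 13, 12]
arr[3]=13 > 12: no swap

Place pivot at position 2: [11, 9, 12, 13, 20]
Pivot position: 2

After partitioning with pivot 12, the array becomes [11, 9, 12, 13, 20]. The pivot is placed at index 2. All elements to the left of the pivot are <= 12, and all elements to the right are > 12.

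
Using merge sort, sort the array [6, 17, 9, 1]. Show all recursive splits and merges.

Merge sort trace:

Split: [6, 17, 9, 1] -> [6, 17] and [9, 1]
  Split: [6, 17] -> [6] and [17]
  Merge: [6] + [17] -> [6, 17]
  Split: [9, 1] -> [9] and [1]
  Merge: [9] + [1] -> [1, 9]
Merge: [6, 17] + [1, 9] -> [1, 6, 9, 17]

Final sorted array: [1, 6, 9, 17]

The merge sort proceeds by recursively splitting the array and merging sorted halves.
After all merges, the sorted array is [1, 6, 9, 17].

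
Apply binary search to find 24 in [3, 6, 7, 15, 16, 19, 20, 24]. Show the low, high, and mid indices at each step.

Binary search for 24 in [3, 6, 7, 15, 16, 19, 20, 24]:

lo=0, hi=7, mid=3, arr[mid]=15 -> 15 < 24, search right half
lo=4, hi=7, mid=5, arr[mid]=19 -> 19 < 24, search right half
lo=6, hi=7, mid=6, arr[mid]=20 -> 20 < 24, search right half
lo=7, hi=7, mid=7, arr[mid]=24 -> Found target at index 7!

Binary search finds 24 at index 7 after 4 comparisons. The search repeatedly halves the search space by comparing with the middle element.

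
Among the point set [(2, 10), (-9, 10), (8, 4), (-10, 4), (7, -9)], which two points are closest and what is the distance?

Computing all pairwise distances among 5 points:

d((2, 10), (-9, 10)) = 11.0
d((2, 10), (8, 4)) = 8.4853
d((2, 10), (-10, 4)) = 13.4164
d((2, 10), (7, -9)) = 19.6469
d((-9, 10), (8, 4)) = 18.0278
d((-9, 10), (-10, 4)) = 6.0828 <-- minimum
d((-9, 10), (7, -9)) = 24.8395
d((8, 4), (-10, 4)) = 18.0
d((8, 4), (7, -9)) = 13.0384
d((-10, 4), (7, -9)) = 21.4009

Closest pair: (-9, 10) and (-10, 4) with distance 6.0828

The closest pair is (-9, 10) and (-10, 4) with Euclidean distance 6.0828. For 5 points, brute-force pairwise comparison is shown above. For large n, the divide-and-conquer algorithm (sort by x, recurse on halves, check the dividing strip) achieves O(n log n).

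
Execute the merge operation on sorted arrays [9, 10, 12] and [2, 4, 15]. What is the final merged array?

Merging process:

Compare 9 vs 2: take 2 from right. Merged: [2]
Compare 9 vs 4: take 4 from right. Merged: [2, 4]
Compare 9 vs 15: take 9 from left. Merged: [2, 4, 9]
Compare 10 vs 15: take 10 from left. Merged: [2, 4, 9, 10]
Compare 12 vs 15: take 12 from left. Merged: [2, 4, 9, 10, 12]
Append remaining from right: [15]. Merged: [2, 4, 9, 10, 12, 15]

Final merged array: [2, 4, 9, 10, 12, 15]
Total comparisons: 5

The merged array is [2, 4, 9, 10, 12, 15], requiring 5 comparisons. The merge step runs in O(n) time where n is the total number of elements.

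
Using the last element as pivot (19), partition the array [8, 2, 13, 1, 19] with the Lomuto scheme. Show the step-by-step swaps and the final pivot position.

Lomuto partition with pivot = 19:

Initial array: [8, 2, 13, 1, 19]

arr[0]=8 <= 19: swap with position 0, array becomes [8, 2, 13, 1, 19]
arr[1]=2 <= 19: swap with position 1, array becomes [8, 2, 13, 1, 19]
arr[2]=13 <= 19: swap with position 2, array becomes [8, 2, 13, 1, 19]
arr[3]=1 <= 19: swap with position 3, array becomes [8, 2, 13, 1, 19]

Place pivot at position 4: [8, 2, 13, 1, 19]
Pivot position: 4

After partitioning with pivot 19, the array becomes [8, 2, 13, 1, 19]. The pivot is placed at index 4. All elements to the left of the pivot are <= 19, and all elements to the right are > 19.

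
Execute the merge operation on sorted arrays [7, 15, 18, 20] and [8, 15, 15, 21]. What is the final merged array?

Merging process:

Compare 7 vs 8: take 7 from left. Merged: [7]
Compare 15 vs 8: take 8 from right. Merged: [7, 8]
Compare 15 vs 15: take 15 from left. Merged: [7, 8, 15]
Compare 18 vs 15: take 15 from right. Merged: [7, 8, 15, 15]
Compare 18 vs 15: take 15 from right. Merged: [7, 8, 15, 15, 15]
Compare 18 vs 21: take 18 from left. Merged: [7, 8, 15, 15, 15, 18]
Compare 20 vs 21: take 20 from left. Merged: [7, 8, 15, 15, 15, 18, 20]
Append remaining from right: [21]. Merged: [7, 8, 15, 15, 15, 18, 20, 21]

Final merged array: [7, 8, 15, 15, 15, 18, 20, 21]
Total comparisons: 7

The merged array is [7, 8, 15, 15, 15, 18, 20, 21], requiring 7 comparisons. The merge step runs in O(n) time where n is the total number of elements.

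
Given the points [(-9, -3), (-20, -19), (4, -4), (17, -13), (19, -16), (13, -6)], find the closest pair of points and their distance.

Computing all pairwise distances among 6 points:

d((-9, -3), (-20, -19)) = 19.4165
d((-9, -3), (4, -4)) = 13.0384
d((-9, -3), (17, -13)) = 27.8568
d((-9, -3), (19, -16)) = 30.8707
d((-9, -3), (13, -6)) = 22.2036
d((-20, -19), (4, -4)) = 28.3019
d((-20, -19), (17, -13)) = 37.4833
d((-20, -19), (19, -16)) = 39.1152
d((-20, -19), (13, -6)) = 35.4683
d((4, -4), (17, -13)) = 15.8114
d((4, -4), (19, -16)) = 19.2094
d((4, -4), (13, -6)) = 9.2195
d((17, -13), (19, -16)) = 3.6056 <-- minimum
d((17, -13), (13, -6)) = 8.0623
d((19, -16), (13, -6)) = 11.6619

Closest pair: (17, -13) and (19, -16) with distance 3.6056

The closest pair is (17, -13) and (19, -16) with Euclidean distance 3.6056. For 6 points, brute-force pairwise comparison is shown above. For large n, the divide-and-conquer algorithm (sort by x, recurse on halves, check the dividing strip) achieves O(n log n).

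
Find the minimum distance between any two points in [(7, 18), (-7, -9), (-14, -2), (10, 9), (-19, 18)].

Computing all pairwise distances among 5 points:

d((7, 18), (-7, -9)) = 30.4138
d((7, 18), (-14, -2)) = 29.0
d((7, 18), (10, 9)) = 9.4868 <-- minimum
d((7, 18), (-19, 18)) = 26.0
d((-7, -9), (-14, -2)) = 9.8995
d((-7, -9), (10, 9)) = 24.7588
d((-7, -9), (-19, 18)) = 29.5466
d((-14, -2), (10, 9)) = 26.4008
d((-14, -2), (-19, 18)) = 20.6155
d((10, 9), (-19, 18)) = 30.3645

Closest pair: (7, 18) and (10, 9) with distance 9.4868

The closest pair is (7, 18) and (10, 9) with Euclidean distance 9.4868. For 5 points, brute-force pairwise comparison is shown above. For large n, the divide-and-conquer algorithm (sort by x, recurse on halves, check the dividing strip) achieves O(n log n).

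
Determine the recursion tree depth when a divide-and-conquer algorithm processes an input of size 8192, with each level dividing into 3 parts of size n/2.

For divide and conquer with division factor 2:

Problem sizes at each level:
Level 0: 8192
Level 1: 4096
Level 2: 2048
Level 3: 1024
Level 4: 512
Level 5: 256
Level 6: 128
Level 7: 64
Level 8: 32
Level 9: 16
Level 10: 8
Level 11: 4
Level 12: 2
Level 13: 1

The root is level 0 and the size-1 base case is level 13 (the tree spans levels 0 through 13, i.e. 14 levels counting the root), so the depth is the number of divisions: log_2(8192) = 13

The recursion tree depth is log_2(8192) = 13. At each level, the problem size is divided by 2, so it takes 13 divisions to reduce to a base case of size 1. The algorithm makes 3 recursive calls at each level.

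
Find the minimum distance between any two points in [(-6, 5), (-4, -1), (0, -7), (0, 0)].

Computing all pairwise distances among 4 points:

d((-6, 5), (-4, -1)) = 6.3246
d((-6, 5), (0, -7)) = 13.4164
d((-6, 5), (0, 0)) = 7.8102
d((-4, -1), (0, -7)) = 7.2111
d((-4, -1), (0, 0)) = 4.1231 <-- minimum
d((0, -7), (0, 0)) = 7.0

Closest pair: (-4, -1) and (0, 0) with distance 4.1231

The closest pair is (-4, -1) and (0, 0) with Euclidean distance 4.1231. For 4 points, brute-force pairwise comparison is shown above. For large n, the divide-and-conquer algorithm (sort by x, recurse on halves, check the dividing strip) achieves O(n log n).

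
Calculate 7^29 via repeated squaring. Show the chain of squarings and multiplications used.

Computing 7^29 by squaring (build up from 7^1; each line after the first costs one multiplication):

7^1 = 7
7^2 = (7^1)^2 = 7^2 = 49
7^3 = 7 * 7^2 = 7 * 49 = 343
7^6 = (7^3)^2 = 343^2 = 117649
7^7 = 7 * 7^6 = 7 * 117649 = 823543
7^14 = (7^7)^2 = 823543^2 = 678223072849
7^28 = (7^14)^2 = 678223072849^2 = 459986536544739960976801
7^29 = 7 * 7^28 = 7 * 459986536544739960976801 = 3219905755813179726837607

Result: 3219905755813179726837607
Multiplications needed: 7 (7 lines after 7^1)

7^29 = 3219905755813179726837607. Using exponentiation by squaring, this requires 7 multiplications. The key idea: if the exponent is even, square the half-power; if odd, multiply by the base once.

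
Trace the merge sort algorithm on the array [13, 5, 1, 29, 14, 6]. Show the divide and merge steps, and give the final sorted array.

Merge sort trace:

Split: [13, 5, 1, 29, 14, 6] -> [13, 5, 1] and [29, 14, 6]
  Split: [13, 5, 1] -> [13] and [5, 1]
    Split: [5, 1] -> [5] and [1]
    Merge: [5] + [1] -> [1, 5]
  Merge: [13] + [1, 5] -> [1, 5, 13]
  Split: [29, 14, 6] -> [29] and [14, 6]
    Split: [14, 6] -> [14] and [6]
    Merge: [14] + [6] -> [6, 14]
  Merge: [29] + [6, 14] -> [6, 14, 29]
Merge: [1, 5, 13] + [6, 14, 29] -> [1, 5, 6, 13, 14, 29]

Final sorted array: [1, 5, 6, 13, 14, 29]

The merge sort proceeds by recursively splitting the array and merging sorted halves.
After all merges, the sorted array is [1, 5, 6, 13, 14, 29].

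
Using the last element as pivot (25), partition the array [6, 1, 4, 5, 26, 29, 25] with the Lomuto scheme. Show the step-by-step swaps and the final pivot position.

Lomuto partition with pivot = 25:

Initial array: [6, 1, 4, 5, 26, 29, 25]

arr[0]=6 <= 25: swap with position 0, array becomes [6, 1, 4, 5, 26, 29, 25]
arr[1]=1 <= 25: swap with position 1, array becomes [6, 1, 4, 5, 26, 29, 25]
arr[2]=4 <= 25: swap with position 2, array becomes [6, 1, 4, 5, 26, 29, 25]
arr[3]=5 <= 25: swap with position 3, array becomes [6, 1, 4, 5, 26, 29, 25]
arr[4]=26 > 25: no swap
arr[5]=29 > 25: no swap

Place pivot at position 4: [6, 1, 4, 5, 25, 29, 26]
Pivot position: 4

After partitioning with pivot 25, the array becomes [6, 1, 4, 5, 25, 29, 26]. The pivot is placed at index 4. All elements to the left of the pivot are <= 25, and all elements to the right are > 25.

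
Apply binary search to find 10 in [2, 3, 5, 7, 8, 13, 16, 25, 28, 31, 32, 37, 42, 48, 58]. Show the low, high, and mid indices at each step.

Binary search for 10 in [2, 3, 5, 7, 8, 13, 16, 25, 28, 31, 32, 37, 42, 48, 58]:

lo=0, hi=14, mid=7, arr[mid]=25 -> 25 > 10, search left half
lo=0, hi=6, mid=3, arr[mid]=7 -> 7 < 10, search right half
lo=4, hi=6, mid=5, arr[mid]=13 -> 13 > 10, search left half
lo=4, hi=4, mid=4, arr[mid]=8 -> 8 < 10, search right half
lo=5 > hi=4, target 10 not found

Binary search determines that 10 is not in the array after 4 comparisons. The search space was exhausted without finding the target.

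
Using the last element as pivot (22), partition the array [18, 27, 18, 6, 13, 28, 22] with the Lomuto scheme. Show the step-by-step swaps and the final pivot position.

Lomuto partition with pivot = 22:

Initial array: [18, 27, 18, 6, 13, 28, 22]

arr[0]=18 <= 22: swap with position 0, array becomes [18, 27, 18, 6, 13, 28, 22]
arr[1]=27 > 22: no swap
arr[2]=18 <= 22: swap with position 1, array becomes [18, 18, 27, 6, 13, 28, 22]
arr[3]=6 <= 22: swap with position 2, array becomes [18, 18, 6, 27, 13, 28, 22]
arr[4]=13 <= 22: swap with position 3, array becomes [18, 18, 6, 13, 27, 28, 22]
arr[5]=28 > 22: no swap

Place pivot at position 4: [18, 18, 6, 13, 22, 28, 27]
Pivot position: 4

After partitioning with pivot 22, the array becomes [18, 18, 6, 13, 22, 28, 27]. The pivot is placed at index 4. All elements to the left of the pivot are <= 22, and all elements to the right are > 22.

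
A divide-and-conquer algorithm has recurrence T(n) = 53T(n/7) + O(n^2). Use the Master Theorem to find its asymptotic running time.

Master Theorem for T(n) = 53T(n/7) + O(n^2):

a = 53, b = 7, c = 2
log_b(a) = log_7(53) = 2.0403

Case 1: c = 2 < log_7(53) = 2.0403
T(n) = O(n^(log_7 53))

For T(n) = 53T(n/7) + O(n^2): log_7(53) = 2.0403. This is Case 1 of the Master Theorem (c < log_b(a), work dominated by leaves), giving O(n^(log_7 53)).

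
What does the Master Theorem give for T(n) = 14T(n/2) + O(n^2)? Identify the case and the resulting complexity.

Master Theorem for T(n) = 14T(n/2) + O(n^2):

a = 14, b = 2, c = 2
log_b(a) = log_2(14) = 3.8074

Case 1: c = 2 < log_2(14) = 3.8074
T(n) = O(n^(log_2 14))

For T(n) = 14T(n/2) + O(n^2): log_2(14) = 3.8074. This is Case 1 of the Master Theorem (c < log_b(a), work dominated by leaves), giving O(n^(log_2 14)).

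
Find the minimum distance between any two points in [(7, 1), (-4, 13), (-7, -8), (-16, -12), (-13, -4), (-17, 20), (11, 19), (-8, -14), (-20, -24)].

Computing all pairwise distances among 9 points:

d((7, 1), (-4, 13)) = 16.2788
d((7, 1), (-7, -8)) = 16.6433
d((7, 1), (-16, -12)) = 26.4197
d((7, 1), (-13, -4)) = 20.6155
d((7, 1), (-17, 20)) = 30.6105
d((7, 1), (11, 19)) = 18.4391
d((7, 1), (-8, -14)) = 21.2132
d((7, 1), (-20, -24)) = 36.7967
d((-4, 13), (-7, -8)) = 21.2132
d((-4, 13), (-16, -12)) = 27.7308
d((-4, 13), (-13, -4)) = 19.2354
d((-4, 13), (-17, 20)) = 14.7648
d((-4, 13), (11, 19)) = 16.1555
d((-4, 13), (-8, -14)) = 27.2947
d((-4, 13), (-20, -24)) = 40.3113
d((-7, -8), (-16, -12)) = 9.8489
d((-7, -8), (-13, -4)) = 7.2111
d((-7, -8), (-17, 20)) = 29.7321
d((-7, -8), (11, 19)) = 32.45
d((-7, -8), (-8, -14)) = 6.0828 <-- minimum
d((-7, -8), (-20, -24)) = 20.6155
d((-16, -12), (-13, -4)) = 8.544
d((-16, -12), (-17, 20)) = 32.0156
d((-16, -12), (11, 19)) = 41.1096
d((-16, -12), (-8, -14)) = 8.2462
d((-16, -12), (-20, -24)) = 12.6491
d((-13, -4), (-17, 20)) = 24.3311
d((-13, -4), (11, 19)) = 33.2415
d((-13, -4), (-8, -14)) = 11.1803
d((-13, -4), (-20, -24)) = 21.1896
d((-17, 20), (11, 19)) = 28.0179
d((-17, 20), (-8, -14)) = 35.171
d((-17, 20), (-20, -24)) = 44.1022
d((11, 19), (-8, -14)) = 38.0789
d((11, 19), (-20, -24)) = 53.0094
d((-8, -14), (-20, -24)) = 15.6205

Closest pair: (-7, -8) and (-8, -14) with distance 6.0828

The closest pair is (-7, -8) and (-8, -14) with Euclidean distance 6.0828. For 9 points, brute-force pairwise comparison is shown above. For large n, the divide-and-conquer algorithm (sort by x, recurse on halves, check the dividing strip) achieves O(n log n).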